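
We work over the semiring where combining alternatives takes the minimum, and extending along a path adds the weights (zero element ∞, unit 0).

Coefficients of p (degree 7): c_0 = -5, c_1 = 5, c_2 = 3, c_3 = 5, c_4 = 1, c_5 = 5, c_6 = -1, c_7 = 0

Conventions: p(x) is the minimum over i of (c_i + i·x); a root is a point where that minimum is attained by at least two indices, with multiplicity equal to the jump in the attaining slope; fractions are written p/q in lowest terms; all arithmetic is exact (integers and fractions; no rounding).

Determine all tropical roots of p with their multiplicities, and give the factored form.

hull edge (i=0, c=-5) to (i=6, c=-1): slope 2/3, span 6
hull edge (i=6, c=-1) to (i=7, c=0): slope 1, span 1
Factored form: p(x) = 0 ⊗ (x ⊕ (-1)) ⊗ (x ⊕ (-2/3)) ⊗ (x ⊕ (-2/3)) ⊗ (x ⊕ (-2/3)) ⊗ (x ⊕ (-2/3)) ⊗ (x ⊕ (-2/3)) ⊗ (x ⊕ (-2/3))
Answer: roots = -1 (mult 1), -2/3 (mult 6)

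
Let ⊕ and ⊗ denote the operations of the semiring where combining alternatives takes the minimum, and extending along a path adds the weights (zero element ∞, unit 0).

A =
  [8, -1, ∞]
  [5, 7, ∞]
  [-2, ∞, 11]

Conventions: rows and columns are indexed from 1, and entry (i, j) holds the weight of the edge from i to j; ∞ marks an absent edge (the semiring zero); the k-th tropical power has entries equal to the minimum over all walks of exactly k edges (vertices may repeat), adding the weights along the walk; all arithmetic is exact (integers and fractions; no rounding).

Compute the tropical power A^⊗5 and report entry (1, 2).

A^⊗2:
  [4, 6, ∞]
  [12, 4, ∞]
  [6, -3, 22]
A^⊗3:
  [11, 3, ∞]
  [9, 11, ∞]
  [2, 4, 33]
A^⊗4:
  [8, 10, ∞]
  [16, 8, ∞]
  [9, 1, 44]
A^⊗5:
  [15, 7, ∞]
  [13, 15, ∞]
  [6, 8, 55]
Key observation: the optimum is the walk 1->2->1->2->1->2, with weight (-1) + 5 + (-1) + 5 + (-1) = 7.
Optimal value attained by: walk 1->2->1->2->1->2.
Answer: (A^⊗5)[1][2] = 7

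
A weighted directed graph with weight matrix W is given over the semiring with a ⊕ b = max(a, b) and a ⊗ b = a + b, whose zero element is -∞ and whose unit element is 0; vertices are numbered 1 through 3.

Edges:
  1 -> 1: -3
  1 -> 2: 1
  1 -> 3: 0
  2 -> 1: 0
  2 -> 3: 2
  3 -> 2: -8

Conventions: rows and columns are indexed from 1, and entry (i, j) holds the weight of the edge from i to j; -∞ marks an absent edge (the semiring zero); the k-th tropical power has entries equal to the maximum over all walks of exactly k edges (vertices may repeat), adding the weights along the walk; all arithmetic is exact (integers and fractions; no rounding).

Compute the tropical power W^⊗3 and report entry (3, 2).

W^⊗2:
  [1, -2, 3]
  [-3, 1, 0]
  [-8, -∞, -6]
W^⊗3:
  [-2, 2, 1]
  [1, -2, 3]
  [-11, -7, -8]
Key observation: the optimum is the walk 3->2->1->2, with weight (-8) + 0 + 1 = -7.
Optimal value attained by: walk 3->2->1->2.
Answer: (W^⊗3)[3][2] = -7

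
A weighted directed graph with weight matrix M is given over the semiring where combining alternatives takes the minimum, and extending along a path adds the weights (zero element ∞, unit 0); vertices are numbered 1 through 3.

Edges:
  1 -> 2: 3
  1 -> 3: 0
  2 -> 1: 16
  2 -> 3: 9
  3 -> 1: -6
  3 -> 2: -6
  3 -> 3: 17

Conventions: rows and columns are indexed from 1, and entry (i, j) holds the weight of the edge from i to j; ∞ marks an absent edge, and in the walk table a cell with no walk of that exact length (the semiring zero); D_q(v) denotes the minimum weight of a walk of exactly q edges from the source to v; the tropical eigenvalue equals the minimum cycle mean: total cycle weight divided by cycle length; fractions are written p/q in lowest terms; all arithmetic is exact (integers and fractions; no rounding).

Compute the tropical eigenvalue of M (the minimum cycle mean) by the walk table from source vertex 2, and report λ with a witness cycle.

q=0: [∞, 0, ∞]
q=1: [16, ∞, 9]
q=2: [3, 3, 16]
q=3: [10, 6, 3]
Optimal cycle mean attained by: cycle 1->3->1, total 0 + (-6), length 2.
Answer: λ = -3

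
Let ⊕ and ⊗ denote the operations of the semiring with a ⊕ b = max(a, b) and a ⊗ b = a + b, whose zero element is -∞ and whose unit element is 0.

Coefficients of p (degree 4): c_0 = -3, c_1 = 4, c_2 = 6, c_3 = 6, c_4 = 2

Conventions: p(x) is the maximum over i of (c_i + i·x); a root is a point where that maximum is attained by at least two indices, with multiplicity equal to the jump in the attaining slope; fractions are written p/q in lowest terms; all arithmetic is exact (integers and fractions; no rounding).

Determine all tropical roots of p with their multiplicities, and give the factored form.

hull edge (i=0, c=-3) to (i=1, c=4): slope 7, span 1
hull edge (i=1, c=4) to (i=2, c=6): slope 2, span 1
hull edge (i=2, c=6) to (i=3, c=6): slope 0, span 1
hull edge (i=3, c=6) to (i=4, c=2): slope -4, span 1
Factored form: p(x) = 2 ⊗ (x ⊕ (-7)) ⊗ (x ⊕ (-2)) ⊗ (x ⊕ 0) ⊗ (x ⊕ 4)
Answer: roots = -7 (mult 1), -2 (mult 1), 0 (mult 1), 4 (mult 1)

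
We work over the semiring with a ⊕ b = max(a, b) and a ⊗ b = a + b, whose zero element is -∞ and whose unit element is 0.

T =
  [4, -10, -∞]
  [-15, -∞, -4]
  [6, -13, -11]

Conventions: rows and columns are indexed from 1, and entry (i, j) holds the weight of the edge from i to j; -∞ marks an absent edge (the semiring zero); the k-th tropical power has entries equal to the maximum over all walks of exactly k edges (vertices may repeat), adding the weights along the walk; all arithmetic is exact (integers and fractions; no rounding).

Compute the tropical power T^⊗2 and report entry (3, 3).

T^⊗2:
  [8, -6, -14]
  [2, -17, -15]
  [10, -4, -17]
Key observation: the optimum is the walk 3->2->3, with weight (-13) + (-4) = -17.
Optimal value attained by: walk 3->2->3.
Answer: (T^⊗2)[3][3] = -17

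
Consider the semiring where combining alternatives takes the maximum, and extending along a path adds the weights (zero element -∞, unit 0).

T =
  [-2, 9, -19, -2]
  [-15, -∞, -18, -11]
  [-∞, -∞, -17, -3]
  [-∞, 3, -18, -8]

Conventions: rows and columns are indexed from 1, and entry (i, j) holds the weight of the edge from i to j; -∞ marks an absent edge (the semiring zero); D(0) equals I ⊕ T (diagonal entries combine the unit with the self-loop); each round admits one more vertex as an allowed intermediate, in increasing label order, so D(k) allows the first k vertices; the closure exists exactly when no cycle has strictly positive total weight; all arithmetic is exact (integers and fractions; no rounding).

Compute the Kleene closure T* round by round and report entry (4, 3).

D(0):
  [0, 9, -19, -2]
  [-15, 0, -18, -11]
  [-∞, -∞, 0, -3]
  [-∞, 3, -18, 0]
D(1):
  [0, 9, -19, -2]
  [-15, 0, -18, -11]
  [-∞, -∞, 0, -3]
  [-∞, 3, -18, 0]
D(2):
  [0, 9, -9, -2]
  [-15, 0, -18, -11]
  [-∞, -∞, 0, -3]
  [-12, 3, -15, 0]
D(3):
  [0, 9, -9, -2]
  [-15, 0, -18, -11]
  [-∞, -∞, 0, -3]
  [-12, 3, -15, 0]
D(4):
  [0, 9, -9, -2]
  [-15, 0, -18, -11]
  [-15, 0, 0, -3]
  [-12, 3, -15, 0]
Answer: T*[4][3] = -15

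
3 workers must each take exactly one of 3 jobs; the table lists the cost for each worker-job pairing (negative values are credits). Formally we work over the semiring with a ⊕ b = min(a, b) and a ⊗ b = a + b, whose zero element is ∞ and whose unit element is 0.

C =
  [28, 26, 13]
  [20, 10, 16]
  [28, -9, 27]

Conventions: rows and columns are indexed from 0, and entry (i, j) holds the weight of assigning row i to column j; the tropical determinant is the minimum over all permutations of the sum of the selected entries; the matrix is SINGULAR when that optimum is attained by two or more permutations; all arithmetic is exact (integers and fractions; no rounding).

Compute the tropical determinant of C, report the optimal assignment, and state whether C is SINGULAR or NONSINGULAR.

σ = (0, 1, 2): 28 + 10 + 27 = 65
σ = (0, 2, 1): 28 + 16 + (-9) = 35
σ = (1, 0, 2): 26 + 20 + 27 = 73
σ = (1, 2, 0): 26 + 16 + 28 = 70
σ = (2, 0, 1): 13 + 20 + (-9) = 24
σ = (2, 1, 0): 13 + 10 + 28 = 51
Optimal value attained by: σ = (2, 0, 1).
Answer: det⊕(C) = 24; verdict: NONSINGULAR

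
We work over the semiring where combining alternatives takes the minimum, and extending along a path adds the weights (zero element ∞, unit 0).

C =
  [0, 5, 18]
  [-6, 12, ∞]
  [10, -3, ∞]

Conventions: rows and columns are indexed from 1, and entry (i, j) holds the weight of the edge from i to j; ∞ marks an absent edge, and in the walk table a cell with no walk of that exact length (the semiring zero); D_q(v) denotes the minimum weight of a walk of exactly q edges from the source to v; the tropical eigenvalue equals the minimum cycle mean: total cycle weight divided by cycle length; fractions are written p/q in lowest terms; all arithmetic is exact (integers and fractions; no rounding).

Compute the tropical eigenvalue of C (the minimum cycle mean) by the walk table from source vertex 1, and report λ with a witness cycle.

q=0: [0, ∞, ∞]
q=1: [0, 5, 18]
q=2: [-1, 5, 18]
q=3: [-1, 4, 17]
Optimal cycle mean attained by: cycle 1->2->1, total 5 + (-6), length 2.
Answer: λ = -1/2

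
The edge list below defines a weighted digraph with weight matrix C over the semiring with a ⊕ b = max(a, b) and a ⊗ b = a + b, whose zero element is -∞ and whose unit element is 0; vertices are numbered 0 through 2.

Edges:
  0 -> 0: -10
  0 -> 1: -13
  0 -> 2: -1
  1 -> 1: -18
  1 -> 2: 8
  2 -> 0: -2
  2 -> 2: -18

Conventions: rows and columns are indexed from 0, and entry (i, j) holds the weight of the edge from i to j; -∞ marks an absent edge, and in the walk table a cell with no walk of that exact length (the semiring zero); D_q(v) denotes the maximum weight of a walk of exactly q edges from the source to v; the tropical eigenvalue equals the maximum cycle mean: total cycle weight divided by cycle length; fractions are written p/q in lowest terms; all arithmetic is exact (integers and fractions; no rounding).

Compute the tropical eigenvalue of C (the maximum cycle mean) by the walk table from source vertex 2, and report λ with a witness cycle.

q=0: [-∞, -∞, 0]
q=1: [-2, -∞, -18]
q=2: [-12, -15, -3]
q=3: [-5, -25, -7]
Optimal cycle mean attained by: cycle 0->2->0, total (-1) + (-2), length 2.
Answer: λ = -3/2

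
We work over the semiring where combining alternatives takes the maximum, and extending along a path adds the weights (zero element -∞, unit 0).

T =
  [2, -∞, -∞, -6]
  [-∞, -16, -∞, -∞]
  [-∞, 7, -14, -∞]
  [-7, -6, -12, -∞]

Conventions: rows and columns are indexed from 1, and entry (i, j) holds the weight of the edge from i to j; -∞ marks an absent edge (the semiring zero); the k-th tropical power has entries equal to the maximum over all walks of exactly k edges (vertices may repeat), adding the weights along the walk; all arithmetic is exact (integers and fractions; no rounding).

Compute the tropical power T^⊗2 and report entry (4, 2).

T^⊗2:
  [4, -12, -18, -4]
  [-∞, -32, -∞, -∞]
  [-∞, -7, -28, -∞]
  [-5, -5, -26, -13]
Key observation: the optimum is the walk 4->3->2, with weight (-12) + 7 = -5.
Optimal value attained by: walk 4->3->2.
Answer: (T^⊗2)[4][2] = -5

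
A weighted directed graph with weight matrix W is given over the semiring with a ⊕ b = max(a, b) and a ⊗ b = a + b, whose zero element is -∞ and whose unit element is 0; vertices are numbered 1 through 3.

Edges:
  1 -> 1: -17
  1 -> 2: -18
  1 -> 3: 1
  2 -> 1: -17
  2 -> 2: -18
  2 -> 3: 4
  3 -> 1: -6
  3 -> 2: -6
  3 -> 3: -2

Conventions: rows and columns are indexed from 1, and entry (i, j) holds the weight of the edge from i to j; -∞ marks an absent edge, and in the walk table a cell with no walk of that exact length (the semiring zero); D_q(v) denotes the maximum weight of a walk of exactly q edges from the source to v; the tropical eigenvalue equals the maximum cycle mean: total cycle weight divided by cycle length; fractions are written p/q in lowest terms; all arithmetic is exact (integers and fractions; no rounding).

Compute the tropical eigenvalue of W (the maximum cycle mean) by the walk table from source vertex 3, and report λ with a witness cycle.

q=0: [-∞, -∞, 0]
q=1: [-6, -6, -2]
q=2: [-8, -8, -2]
q=3: [-8, -8, -4]
Optimal cycle mean attained by: cycle 2->3->2, total 4 + (-6), length 2.
Answer: λ = -1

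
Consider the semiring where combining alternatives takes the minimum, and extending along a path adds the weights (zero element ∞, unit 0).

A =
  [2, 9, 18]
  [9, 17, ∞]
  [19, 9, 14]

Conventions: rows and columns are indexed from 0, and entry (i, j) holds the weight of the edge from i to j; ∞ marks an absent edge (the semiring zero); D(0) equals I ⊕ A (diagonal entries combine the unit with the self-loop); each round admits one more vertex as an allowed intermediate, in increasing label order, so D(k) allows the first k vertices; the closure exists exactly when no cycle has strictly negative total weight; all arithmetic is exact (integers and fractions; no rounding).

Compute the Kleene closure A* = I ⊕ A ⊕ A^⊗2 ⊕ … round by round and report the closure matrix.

D(0):
  [0, 9, 18]
  [9, 0, ∞]
  [19, 9, 0]
D(1):
  [0, 9, 18]
  [9, 0, 27]
  [19, 9, 0]
D(2):
  [0, 9, 18]
  [9, 0, 27]
  [18, 9, 0]
D(3):
  [0, 9, 18]
  [9, 0, 27]
  [18, 9, 0]
Answer: A* = [[0, 9, 18], [9, 0, 27], [18, 9, 0]]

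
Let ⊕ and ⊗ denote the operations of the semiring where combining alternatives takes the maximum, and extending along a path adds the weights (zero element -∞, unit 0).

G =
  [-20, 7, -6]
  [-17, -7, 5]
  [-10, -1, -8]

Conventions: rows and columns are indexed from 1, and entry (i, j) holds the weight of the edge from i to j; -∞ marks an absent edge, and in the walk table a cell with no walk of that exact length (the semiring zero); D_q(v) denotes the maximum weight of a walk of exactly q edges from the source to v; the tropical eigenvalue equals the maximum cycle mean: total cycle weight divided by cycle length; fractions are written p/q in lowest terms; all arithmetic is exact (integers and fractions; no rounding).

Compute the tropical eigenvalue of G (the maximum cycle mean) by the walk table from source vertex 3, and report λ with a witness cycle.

q=0: [-∞, -∞, 0]
q=1: [-10, -1, -8]
q=2: [-18, -3, 4]
q=3: [-6, 3, 2]
Optimal cycle mean attained by: cycle 2->3->2, total 5 + (-1), length 2.
Answer: λ = 2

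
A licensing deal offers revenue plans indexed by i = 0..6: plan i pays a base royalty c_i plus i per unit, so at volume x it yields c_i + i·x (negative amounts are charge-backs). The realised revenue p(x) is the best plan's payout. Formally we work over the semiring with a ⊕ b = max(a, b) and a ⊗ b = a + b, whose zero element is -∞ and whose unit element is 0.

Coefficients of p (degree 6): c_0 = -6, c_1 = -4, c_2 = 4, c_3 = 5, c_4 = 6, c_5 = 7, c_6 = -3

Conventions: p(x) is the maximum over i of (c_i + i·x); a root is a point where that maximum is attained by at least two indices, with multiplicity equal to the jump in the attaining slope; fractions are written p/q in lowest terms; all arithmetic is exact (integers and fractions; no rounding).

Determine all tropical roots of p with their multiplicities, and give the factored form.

hull edge (i=0, c=-6) to (i=2, c=4): slope 5, span 2
hull edge (i=2, c=4) to (i=5, c=7): slope 1, span 3
hull edge (i=5, c=7) to (i=6, c=-3): slope -10, span 1
Factored form: p(x) = -3 ⊗ (x ⊕ (-5)) ⊗ (x ⊕ (-5)) ⊗ (x ⊕ (-1)) ⊗ (x ⊕ (-1)) ⊗ (x ⊕ (-1)) ⊗ (x ⊕ 10)
Answer: roots = -5 (mult 2), -1 (mult 3), 10 (mult 1)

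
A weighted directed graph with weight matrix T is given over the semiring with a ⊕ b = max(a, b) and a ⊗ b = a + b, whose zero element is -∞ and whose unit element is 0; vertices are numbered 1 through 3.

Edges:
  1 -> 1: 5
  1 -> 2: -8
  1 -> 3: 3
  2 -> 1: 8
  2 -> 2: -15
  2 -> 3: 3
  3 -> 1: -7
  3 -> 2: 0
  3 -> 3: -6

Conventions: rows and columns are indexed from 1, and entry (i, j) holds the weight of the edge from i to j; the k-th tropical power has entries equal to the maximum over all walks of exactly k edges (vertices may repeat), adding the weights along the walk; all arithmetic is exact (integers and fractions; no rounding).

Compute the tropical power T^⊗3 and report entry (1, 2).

T^⊗2:
  [10, 3, 8]
  [13, 3, 11]
  [8, -6, 3]
T^⊗3:
  [15, 8, 13]
  [18, 11, 16]
  [13, 3, 11]
Key observation: the optimum is the walk 1->1->3->2, with weight 5 + 3 + 0 = 8.
Optimal value attained by: walk 1->1->3->2.
Answer: (T^⊗3)[1][2] = 8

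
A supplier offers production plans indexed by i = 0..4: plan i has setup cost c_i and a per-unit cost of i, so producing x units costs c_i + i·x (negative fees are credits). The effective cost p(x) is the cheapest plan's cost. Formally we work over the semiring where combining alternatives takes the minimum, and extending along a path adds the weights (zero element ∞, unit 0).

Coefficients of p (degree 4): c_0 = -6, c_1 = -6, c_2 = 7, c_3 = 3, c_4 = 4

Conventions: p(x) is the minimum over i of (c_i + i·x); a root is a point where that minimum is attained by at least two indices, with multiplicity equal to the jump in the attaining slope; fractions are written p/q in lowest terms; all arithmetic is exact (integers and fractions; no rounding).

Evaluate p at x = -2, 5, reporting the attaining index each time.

p(-2) = min(-6+0·(-2)=-6, -6+1·(-2)=-8, 7+2·(-2)=3, 3+3·(-2)=-3, 4+4·(-2)=-4) = -8 (attained by i=1)
p(5) = min(-6+0·5=-6, -6+1·5=-1, 7+2·5=17, 3+3·5=18, 4+4·5=24) = -6 (attained by i=0)
Answer: p(-2) = -8; p(5) = -6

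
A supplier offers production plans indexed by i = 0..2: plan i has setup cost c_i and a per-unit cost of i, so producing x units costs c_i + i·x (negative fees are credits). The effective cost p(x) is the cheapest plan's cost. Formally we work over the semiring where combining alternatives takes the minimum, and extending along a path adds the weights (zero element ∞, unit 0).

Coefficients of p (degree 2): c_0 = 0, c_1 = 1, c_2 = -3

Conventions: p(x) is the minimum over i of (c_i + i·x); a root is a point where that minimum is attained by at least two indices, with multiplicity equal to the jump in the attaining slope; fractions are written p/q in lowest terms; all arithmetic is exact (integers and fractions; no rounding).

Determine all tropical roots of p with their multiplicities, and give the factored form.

hull edge (i=0, c=0) to (i=2, c=-3): slope -3/2, span 2
Factored form: p(x) = -3 ⊗ (x ⊕ 3/2) ⊗ (x ⊕ 3/2)
Answer: roots = 3/2 (mult 2)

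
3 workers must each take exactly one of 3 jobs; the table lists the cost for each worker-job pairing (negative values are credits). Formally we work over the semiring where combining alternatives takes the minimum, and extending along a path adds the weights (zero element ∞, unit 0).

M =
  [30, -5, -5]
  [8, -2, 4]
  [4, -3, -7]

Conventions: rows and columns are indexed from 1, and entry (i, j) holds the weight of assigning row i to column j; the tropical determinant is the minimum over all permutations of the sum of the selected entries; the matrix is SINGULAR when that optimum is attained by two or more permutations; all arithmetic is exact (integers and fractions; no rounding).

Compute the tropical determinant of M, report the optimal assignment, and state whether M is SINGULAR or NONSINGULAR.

σ = (1, 2, 3): 30 + (-2) + (-7) = 21
σ = (1, 3, 2): 30 + 4 + (-3) = 31
σ = (2, 1, 3): (-5) + 8 + (-7) = -4
σ = (2, 3, 1): (-5) + 4 + 4 = 3
σ = (3, 1, 2): (-5) + 8 + (-3) = 0
σ = (3, 2, 1): (-5) + (-2) + 4 = -3
Optimal value attained by: σ = (2, 1, 3).
Answer: det⊕(M) = -4; verdict: NONSINGULAR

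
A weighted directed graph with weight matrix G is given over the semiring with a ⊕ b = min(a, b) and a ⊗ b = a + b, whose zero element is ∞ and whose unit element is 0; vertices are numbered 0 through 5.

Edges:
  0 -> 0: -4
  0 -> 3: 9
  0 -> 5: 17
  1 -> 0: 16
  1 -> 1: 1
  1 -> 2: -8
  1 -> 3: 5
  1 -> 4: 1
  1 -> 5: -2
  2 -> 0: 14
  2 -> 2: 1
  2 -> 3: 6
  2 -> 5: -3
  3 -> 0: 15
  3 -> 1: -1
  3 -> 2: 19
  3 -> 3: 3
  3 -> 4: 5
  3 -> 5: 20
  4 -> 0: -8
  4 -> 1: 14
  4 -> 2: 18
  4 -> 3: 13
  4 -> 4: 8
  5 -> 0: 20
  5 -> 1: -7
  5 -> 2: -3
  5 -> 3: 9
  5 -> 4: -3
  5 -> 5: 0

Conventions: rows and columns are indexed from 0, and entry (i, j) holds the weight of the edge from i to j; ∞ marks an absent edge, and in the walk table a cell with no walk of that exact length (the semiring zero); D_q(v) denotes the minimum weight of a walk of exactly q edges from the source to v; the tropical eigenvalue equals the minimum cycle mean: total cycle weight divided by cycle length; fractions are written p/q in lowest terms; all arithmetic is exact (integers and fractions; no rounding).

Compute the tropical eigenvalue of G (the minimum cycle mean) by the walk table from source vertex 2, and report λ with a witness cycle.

q=0: [∞, ∞, 0, ∞, ∞, ∞]
q=1: [14, ∞, 1, 6, ∞, -3]
q=2: [10, -10, -6, 6, -6, -3]
q=3: [-14, -10, -18, -5, -9, -12]
q=4: [-18, -19, -18, -12, -15, -21]
q=5: [-23, -28, -27, -14, -24, -21]
q=6: [-32, -28, -36, -23, -27, -30]
Optimal cycle mean attained by: cycle 1->2->5->1, total (-8) + (-3) + (-7), length 3.
Answer: λ = -6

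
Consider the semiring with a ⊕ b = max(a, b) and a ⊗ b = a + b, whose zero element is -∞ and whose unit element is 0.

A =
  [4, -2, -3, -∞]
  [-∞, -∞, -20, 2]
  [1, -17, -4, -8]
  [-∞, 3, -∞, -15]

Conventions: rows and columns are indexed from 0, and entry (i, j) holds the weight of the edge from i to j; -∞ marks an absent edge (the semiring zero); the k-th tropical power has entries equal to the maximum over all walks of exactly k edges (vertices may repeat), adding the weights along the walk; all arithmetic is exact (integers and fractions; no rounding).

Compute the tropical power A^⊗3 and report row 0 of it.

A^⊗2:
  [8, 2, 1, 0]
  [-19, 5, -24, -13]
  [5, -1, -2, -12]
  [-∞, -12, -17, 5]
A^⊗3:
  [12, 6, 5, 4]
  [-15, -10, -15, 7]
  [9, 3, 2, 1]
  [-16, 8, -21, -10]
Answer: row 0 of A^⊗3 = [12, 6, 5, 4]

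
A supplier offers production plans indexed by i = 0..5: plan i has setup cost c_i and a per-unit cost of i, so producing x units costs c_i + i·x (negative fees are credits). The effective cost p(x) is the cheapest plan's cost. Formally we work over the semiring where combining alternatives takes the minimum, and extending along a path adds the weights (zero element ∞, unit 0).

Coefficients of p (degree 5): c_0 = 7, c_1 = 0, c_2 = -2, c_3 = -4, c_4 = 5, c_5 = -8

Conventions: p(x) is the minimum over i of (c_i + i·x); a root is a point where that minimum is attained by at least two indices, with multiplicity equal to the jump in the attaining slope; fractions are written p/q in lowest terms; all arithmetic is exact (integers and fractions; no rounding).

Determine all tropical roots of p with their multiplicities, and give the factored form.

hull edge (i=0, c=7) to (i=1, c=0): slope -7, span 1
hull edge (i=1, c=0) to (i=5, c=-8): slope -2, span 4
Factored form: p(x) = -8 ⊗ (x ⊕ 2) ⊗ (x ⊕ 2) ⊗ (x ⊕ 2) ⊗ (x ⊕ 2) ⊗ (x ⊕ 7)
Answer: roots = 2 (mult 4), 7 (mult 1)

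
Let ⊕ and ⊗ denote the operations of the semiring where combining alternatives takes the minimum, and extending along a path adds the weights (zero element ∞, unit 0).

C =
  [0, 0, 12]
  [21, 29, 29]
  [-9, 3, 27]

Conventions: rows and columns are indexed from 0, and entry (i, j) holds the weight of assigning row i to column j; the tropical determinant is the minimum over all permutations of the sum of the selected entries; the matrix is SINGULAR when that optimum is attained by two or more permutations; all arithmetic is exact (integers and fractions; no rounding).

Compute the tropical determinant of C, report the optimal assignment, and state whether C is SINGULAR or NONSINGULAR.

σ = (0, 1, 2): 0 + 29 + 27 = 56
σ = (0, 2, 1): 0 + 29 + 3 = 32
σ = (1, 0, 2): 0 + 21 + 27 = 48
σ = (1, 2, 0): 0 + 29 + (-9) = 20
σ = (2, 0, 1): 12 + 21 + 3 = 36
σ = (2, 1, 0): 12 + 29 + (-9) = 32
Optimal value attained by: σ = (1, 2, 0).
Answer: det⊕(C) = 20; verdict: NONSINGULAR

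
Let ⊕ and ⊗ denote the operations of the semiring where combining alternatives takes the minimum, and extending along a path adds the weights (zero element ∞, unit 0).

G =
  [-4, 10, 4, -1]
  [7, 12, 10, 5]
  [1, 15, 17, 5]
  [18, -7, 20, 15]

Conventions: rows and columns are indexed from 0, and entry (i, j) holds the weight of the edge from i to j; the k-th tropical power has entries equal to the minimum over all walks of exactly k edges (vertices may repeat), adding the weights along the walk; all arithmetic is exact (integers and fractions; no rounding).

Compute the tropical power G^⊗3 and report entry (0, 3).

G^⊗2:
  [-8, -8, 0, -5]
  [3, -2, 11, 6]
  [-3, -2, 5, 0]
  [0, 5, 3, -2]
G^⊗3:
  [-12, -12, -4, -9]
  [-1, -1, 7, 2]
  [-7, -7, 1, -4]
  [-4, -9, 4, -1]
Key observation: the optimum is the walk 0->0->0->3, with weight (-4) + (-4) + (-1) = -9.
Optimal value attained by: walk 0->0->0->3.
Answer: (G^⊗3)[0][3] = -9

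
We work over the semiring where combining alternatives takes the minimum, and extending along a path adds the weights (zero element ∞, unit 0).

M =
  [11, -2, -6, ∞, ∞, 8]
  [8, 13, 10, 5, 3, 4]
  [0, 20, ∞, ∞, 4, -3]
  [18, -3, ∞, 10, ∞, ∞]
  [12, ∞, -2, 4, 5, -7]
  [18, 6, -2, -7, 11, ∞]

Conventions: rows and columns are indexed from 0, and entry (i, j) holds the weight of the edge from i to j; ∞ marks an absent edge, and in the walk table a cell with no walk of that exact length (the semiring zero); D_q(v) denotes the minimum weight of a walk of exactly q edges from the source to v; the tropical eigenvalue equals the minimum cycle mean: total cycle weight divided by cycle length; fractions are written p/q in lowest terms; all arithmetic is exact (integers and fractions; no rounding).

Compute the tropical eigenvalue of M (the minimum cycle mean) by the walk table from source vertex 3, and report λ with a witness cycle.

q=0: [∞, ∞, ∞, 0, ∞, ∞]
q=1: [18, -3, ∞, 10, ∞, ∞]
q=2: [5, 7, 7, 2, 0, 1]
q=3: [7, -1, -2, -6, 5, -7]
q=4: [-2, -9, -9, -14, 2, -5]
q=5: [-9, -17, -8, -12, -6, -12]
q=6: [-9, -15, -15, -19, -14, -13]
Optimal cycle mean attained by: cycle 1->4->5->3->1, total 3 + (-7) + (-7) + (-3), length 4.
Answer: λ = -7/2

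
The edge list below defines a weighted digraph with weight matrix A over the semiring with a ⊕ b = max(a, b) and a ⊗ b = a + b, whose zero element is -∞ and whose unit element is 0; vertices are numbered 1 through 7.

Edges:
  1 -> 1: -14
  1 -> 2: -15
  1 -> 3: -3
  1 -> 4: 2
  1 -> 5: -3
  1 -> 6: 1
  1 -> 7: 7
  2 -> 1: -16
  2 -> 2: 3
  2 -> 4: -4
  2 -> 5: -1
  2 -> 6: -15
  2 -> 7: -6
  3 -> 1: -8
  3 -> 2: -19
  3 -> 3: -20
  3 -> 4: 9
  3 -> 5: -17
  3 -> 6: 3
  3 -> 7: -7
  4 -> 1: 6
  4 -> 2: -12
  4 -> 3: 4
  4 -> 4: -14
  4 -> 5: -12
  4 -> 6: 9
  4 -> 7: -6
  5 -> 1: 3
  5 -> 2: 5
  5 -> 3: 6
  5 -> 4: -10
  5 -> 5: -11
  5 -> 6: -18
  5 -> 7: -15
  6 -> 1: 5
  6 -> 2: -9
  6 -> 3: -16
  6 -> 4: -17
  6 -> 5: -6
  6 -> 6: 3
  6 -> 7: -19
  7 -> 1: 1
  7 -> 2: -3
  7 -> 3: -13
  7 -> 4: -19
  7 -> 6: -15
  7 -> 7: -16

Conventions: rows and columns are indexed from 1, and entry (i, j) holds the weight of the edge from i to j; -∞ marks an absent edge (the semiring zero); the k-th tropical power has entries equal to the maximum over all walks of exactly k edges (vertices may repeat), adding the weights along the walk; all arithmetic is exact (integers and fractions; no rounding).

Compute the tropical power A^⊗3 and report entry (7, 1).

A^⊗2:
  [8, 4, 6, 6, -5, 11, -4]
  [2, 6, 5, -1, 2, 5, -3]
  [15, -3, 13, -5, -3, 18, 3]
  [14, 0, 3, 13, 3, 12, 13]
  [-2, 8, 0, 15, 4, 9, 10]
  [8, -1, 2, 7, 2, 6, 12]
  [-10, 0, -2, 3, -2, 2, 8]
A^⊗3:
  [16, 7, 10, 15, 5, 15, 15]
  [10, 9, 8, 14, 5, 8, 9]
  [23, 9, 12, 22, 12, 21, 22]
  [19, 10, 17, 16, 11, 22, 21]
  [21, 11, 19, 9, 7, 24, 9]
  [13, 9, 11, 11, 5, 16, 15]
  [9, 5, 7, 7, -1, 12, -3]
Key observation: the optimum is the walk 7->1->4->1, with weight 1 + 2 + 6 = 9.
Optimal value attained by: walk 7->1->4->1.
Answer: (A^⊗3)[7][1] = 9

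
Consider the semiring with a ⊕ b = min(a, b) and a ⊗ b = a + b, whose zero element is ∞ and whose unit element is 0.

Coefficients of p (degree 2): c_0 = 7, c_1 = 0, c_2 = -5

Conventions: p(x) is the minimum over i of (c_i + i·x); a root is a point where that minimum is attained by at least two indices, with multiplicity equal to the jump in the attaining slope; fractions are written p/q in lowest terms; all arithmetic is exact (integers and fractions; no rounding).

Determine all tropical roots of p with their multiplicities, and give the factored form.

hull edge (i=0, c=7) to (i=1, c=0): slope -7, span 1
hull edge (i=1, c=0) to (i=2, c=-5): slope -5, span 1
Factored form: p(x) = -5 ⊗ (x ⊕ 5) ⊗ (x ⊕ 7)
Answer: roots = 5 (mult 1), 7 (mult 1)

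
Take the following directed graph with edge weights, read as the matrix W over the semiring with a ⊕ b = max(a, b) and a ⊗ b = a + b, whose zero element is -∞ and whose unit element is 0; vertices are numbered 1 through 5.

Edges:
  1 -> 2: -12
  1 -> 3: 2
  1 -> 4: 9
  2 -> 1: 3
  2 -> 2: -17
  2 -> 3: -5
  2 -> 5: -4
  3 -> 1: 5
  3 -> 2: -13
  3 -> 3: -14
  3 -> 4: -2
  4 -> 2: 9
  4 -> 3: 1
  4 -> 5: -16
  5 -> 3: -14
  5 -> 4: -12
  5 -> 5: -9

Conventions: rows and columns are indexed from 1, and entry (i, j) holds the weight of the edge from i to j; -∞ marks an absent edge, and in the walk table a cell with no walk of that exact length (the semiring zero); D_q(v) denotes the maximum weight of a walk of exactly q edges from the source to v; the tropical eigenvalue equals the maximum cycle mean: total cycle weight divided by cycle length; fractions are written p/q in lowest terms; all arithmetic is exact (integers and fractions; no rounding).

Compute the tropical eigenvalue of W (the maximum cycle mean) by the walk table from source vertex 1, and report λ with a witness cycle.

q=0: [0, -∞, -∞, -∞, -∞]
q=1: [-∞, -12, 2, 9, -∞]
q=2: [7, 18, 10, 0, -7]
q=3: [21, 9, 13, 16, 14]
q=4: [18, 25, 23, 30, 5]
q=5: [28, 39, 31, 27, 21]
Optimal cycle mean attained by: cycle 1->4->2->1, total 9 + 9 + 3, length 3.
Answer: λ = 7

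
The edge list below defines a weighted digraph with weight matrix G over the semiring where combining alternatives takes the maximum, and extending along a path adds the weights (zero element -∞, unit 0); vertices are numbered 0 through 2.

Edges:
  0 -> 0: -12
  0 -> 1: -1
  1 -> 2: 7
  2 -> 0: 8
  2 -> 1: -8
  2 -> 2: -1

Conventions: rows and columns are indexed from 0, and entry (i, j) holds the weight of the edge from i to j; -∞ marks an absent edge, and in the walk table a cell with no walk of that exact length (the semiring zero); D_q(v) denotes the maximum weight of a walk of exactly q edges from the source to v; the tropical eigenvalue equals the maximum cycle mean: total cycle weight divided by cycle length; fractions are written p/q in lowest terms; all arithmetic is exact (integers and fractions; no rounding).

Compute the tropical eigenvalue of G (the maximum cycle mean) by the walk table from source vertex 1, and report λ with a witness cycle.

q=0: [-∞, 0, -∞]
q=1: [-∞, -∞, 7]
q=2: [15, -1, 6]
q=3: [14, 14, 6]
Optimal cycle mean attained by: cycle 0->1->2->0, total (-1) + 7 + 8, length 3.
Answer: λ = 14/3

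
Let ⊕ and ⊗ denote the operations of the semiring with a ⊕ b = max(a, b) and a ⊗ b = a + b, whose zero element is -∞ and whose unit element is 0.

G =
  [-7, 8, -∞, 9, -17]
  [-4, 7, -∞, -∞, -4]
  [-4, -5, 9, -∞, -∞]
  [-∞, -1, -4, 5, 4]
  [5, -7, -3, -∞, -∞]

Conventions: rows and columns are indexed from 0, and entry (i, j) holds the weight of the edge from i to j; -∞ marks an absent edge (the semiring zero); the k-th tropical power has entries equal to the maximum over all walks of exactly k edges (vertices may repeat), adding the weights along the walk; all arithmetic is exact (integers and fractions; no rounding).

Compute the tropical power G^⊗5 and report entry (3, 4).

G^⊗2:
  [4, 15, 5, 14, 13]
  [3, 14, -7, 5, 3]
  [5, 4, 18, 5, -9]
  [9, 6, 5, 10, 9]
  [-2, 13, 6, 14, -11]
G^⊗3:
  [18, 22, 14, 19, 18]
  [10, 21, 2, 12, 10]
  [14, 13, 27, 14, 9]
  [14, 17, 14, 18, 14]
  [9, 20, 15, 19, 18]
G^⊗4:
  [23, 29, 23, 27, 23]
  [17, 28, 11, 19, 17]
  [23, 22, 36, 23, 18]
  [19, 24, 23, 23, 22]
  [23, 27, 24, 24, 23]
G^⊗5:
  [28, 36, 32, 32, 31]
  [24, 35, 20, 26, 24]
  [32, 31, 45, 32, 27]
  [27, 31, 32, 28, 27]
  [28, 34, 33, 32, 28]
Key observation: the optimum is the walk 3->3->4->0->3->4, with weight 5 + 4 + 5 + 9 + 4 = 27.
Optimal value attained by: walk 3->3->4->0->3->4.
Answer: (G^⊗5)[3][4] = 27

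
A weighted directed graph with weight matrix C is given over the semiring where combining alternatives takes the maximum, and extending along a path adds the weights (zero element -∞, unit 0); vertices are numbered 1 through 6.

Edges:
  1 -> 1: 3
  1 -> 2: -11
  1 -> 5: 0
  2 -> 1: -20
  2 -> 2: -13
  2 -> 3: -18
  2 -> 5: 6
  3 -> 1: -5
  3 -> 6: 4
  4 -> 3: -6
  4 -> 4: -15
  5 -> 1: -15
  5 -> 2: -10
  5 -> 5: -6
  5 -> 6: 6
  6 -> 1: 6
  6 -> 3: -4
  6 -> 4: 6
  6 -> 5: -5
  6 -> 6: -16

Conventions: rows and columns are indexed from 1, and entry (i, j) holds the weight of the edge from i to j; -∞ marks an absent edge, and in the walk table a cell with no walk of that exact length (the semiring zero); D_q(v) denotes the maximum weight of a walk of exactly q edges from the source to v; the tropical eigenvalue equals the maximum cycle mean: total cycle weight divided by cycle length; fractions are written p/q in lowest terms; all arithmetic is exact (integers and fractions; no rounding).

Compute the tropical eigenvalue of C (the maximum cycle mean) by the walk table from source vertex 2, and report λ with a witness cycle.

q=0: [-∞, 0, -∞, -∞, -∞, -∞]
q=1: [-20, -13, -18, -∞, 6, -∞]
q=2: [-9, -4, -31, -∞, 0, 12]
q=3: [18, -10, 8, 18, 7, 6]
q=4: [21, 7, 12, 12, 18, 13]
q=5: [24, 10, 9, 19, 21, 24]
q=6: [30, 13, 20, 30, 24, 27]
Optimal cycle mean attained by: cycle 1->5->6->1, total 0 + 6 + 6, length 3.
Answer: λ = 4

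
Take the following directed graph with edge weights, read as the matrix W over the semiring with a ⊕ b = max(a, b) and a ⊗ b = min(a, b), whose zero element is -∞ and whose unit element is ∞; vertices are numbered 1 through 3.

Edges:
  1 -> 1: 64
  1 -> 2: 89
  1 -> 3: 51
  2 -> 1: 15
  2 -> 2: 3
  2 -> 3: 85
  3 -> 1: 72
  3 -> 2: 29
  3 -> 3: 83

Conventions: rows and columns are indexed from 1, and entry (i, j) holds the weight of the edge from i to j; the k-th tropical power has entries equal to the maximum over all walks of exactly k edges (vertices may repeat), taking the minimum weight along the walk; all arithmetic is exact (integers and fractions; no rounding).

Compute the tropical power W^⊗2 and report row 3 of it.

W^⊗2:
  [64, 64, 85]
  [72, 29, 83]
  [72, 72, 83]
Answer: row 3 of W^⊗2 = [72, 72, 83]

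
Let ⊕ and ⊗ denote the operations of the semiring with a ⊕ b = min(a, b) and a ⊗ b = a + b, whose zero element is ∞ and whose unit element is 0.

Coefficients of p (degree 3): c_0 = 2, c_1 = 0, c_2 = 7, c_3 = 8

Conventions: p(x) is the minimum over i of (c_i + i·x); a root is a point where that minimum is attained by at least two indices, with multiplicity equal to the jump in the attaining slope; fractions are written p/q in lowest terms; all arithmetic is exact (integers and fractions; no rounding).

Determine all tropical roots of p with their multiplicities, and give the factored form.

hull edge (i=0, c=2) to (i=1, c=0): slope -2, span 1
hull edge (i=1, c=0) to (i=3, c=8): slope 4, span 2
Factored form: p(x) = 8 ⊗ (x ⊕ (-4)) ⊗ (x ⊕ (-4)) ⊗ (x ⊕ 2)
Answer: roots = -4 (mult 2), 2 (mult 1)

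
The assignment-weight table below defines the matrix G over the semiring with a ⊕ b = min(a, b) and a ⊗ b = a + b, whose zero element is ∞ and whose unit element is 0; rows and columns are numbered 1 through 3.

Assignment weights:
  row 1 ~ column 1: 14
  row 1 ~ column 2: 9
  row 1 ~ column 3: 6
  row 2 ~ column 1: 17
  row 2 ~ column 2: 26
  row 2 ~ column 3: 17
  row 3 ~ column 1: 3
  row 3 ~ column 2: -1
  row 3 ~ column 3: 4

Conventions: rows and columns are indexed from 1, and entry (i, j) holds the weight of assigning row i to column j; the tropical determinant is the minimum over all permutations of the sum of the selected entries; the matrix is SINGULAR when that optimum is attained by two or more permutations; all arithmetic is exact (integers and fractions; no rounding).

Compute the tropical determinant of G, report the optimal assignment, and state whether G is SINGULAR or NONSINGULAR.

σ = (1, 2, 3): 14 + 26 + 4 = 44
σ = (1, 3, 2): 14 + 17 + (-1) = 30
σ = (2, 1, 3): 9 + 17 + 4 = 30
σ = (2, 3, 1): 9 + 17 + 3 = 29
σ = (3, 1, 2): 6 + 17 + (-1) = 22
σ = (3, 2, 1): 6 + 26 + 3 = 35
Optimal value attained by: σ = (3, 1, 2).
Answer: det⊕(G) = 22; verdict: NONSINGULAR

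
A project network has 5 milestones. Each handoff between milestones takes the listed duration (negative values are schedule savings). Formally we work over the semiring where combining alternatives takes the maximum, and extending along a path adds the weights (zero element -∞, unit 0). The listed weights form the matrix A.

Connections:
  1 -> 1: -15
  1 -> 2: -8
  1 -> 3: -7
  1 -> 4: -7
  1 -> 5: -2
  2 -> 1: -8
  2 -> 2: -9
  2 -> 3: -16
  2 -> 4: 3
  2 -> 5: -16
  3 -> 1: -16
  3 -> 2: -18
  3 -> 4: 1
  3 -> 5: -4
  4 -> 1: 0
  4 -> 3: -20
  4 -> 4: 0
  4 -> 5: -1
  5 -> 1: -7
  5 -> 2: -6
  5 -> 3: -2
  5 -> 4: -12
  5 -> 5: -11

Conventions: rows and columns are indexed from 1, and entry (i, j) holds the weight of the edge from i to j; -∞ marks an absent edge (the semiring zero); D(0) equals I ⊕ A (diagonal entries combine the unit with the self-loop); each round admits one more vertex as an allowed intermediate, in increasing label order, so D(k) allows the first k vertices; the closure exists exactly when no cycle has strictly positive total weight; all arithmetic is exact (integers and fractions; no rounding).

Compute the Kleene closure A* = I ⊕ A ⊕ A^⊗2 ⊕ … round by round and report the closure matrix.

D(0):
  [0, -8, -7, -7, -2]
  [-8, 0, -16, 3, -16]
  [-16, -18, 0, 1, -4]
  [0, -∞, -20, 0, -1]
  [-7, -6, -2, -12, 0]
D(1):
  [0, -8, -7, -7, -2]
  [-8, 0, -15, 3, -10]
  [-16, -18, 0, 1, -4]
  [0, -8, -7, 0, -1]
  [-7, -6, -2, -12, 0]
D(2):
  [0, -8, -7, -5, -2]
  [-8, 0, -15, 3, -10]
  [-16, -18, 0, 1, -4]
  [0, -8, -7, 0, -1]
  [-7, -6, -2, -3, 0]
D(3):
  [0, -8, -7, -5, -2]
  [-8, 0, -15, 3, -10]
  [-16, -18, 0, 1, -4]
  [0, -8, -7, 0, -1]
  [-7, -6, -2, -1, 0]
D(4):
  [0, -8, -7, -5, -2]
  [3, 0, -4, 3, 2]
  [1, -7, 0, 1, 0]
  [0, -8, -7, 0, -1]
  [-1, -6, -2, -1, 0]
D(5):
  [0, -8, -4, -3, -2]
  [3, 0, 0, 3, 2]
  [1, -6, 0, 1, 0]
  [0, -7, -3, 0, -1]
  [-1, -6, -2, -1, 0]
Answer: A* = [[0, -8, -4, -3, -2], [3, 0, 0, 3, 2], [1, -6, 0, 1, 0], [0, -7, -3, 0, -1], [-1, -6, -2, -1, 0]]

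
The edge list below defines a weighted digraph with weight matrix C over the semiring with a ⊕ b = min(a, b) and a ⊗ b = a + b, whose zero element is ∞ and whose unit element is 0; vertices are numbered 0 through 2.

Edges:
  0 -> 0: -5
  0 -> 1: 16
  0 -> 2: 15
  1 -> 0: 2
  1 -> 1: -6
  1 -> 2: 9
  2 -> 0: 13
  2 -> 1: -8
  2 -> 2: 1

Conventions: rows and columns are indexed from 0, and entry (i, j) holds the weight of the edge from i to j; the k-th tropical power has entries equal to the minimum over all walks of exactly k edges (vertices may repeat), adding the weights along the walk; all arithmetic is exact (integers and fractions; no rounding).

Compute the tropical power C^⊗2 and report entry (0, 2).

C^⊗2:
  [-10, 7, 10]
  [-4, -12, 3]
  [-6, -14, 1]
Key observation: the optimum is the walk 0->0->2, with weight (-5) + 15 = 10.
Optimal value attained by: walk 0->0->2.
Answer: (C^⊗2)[0][2] = 10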